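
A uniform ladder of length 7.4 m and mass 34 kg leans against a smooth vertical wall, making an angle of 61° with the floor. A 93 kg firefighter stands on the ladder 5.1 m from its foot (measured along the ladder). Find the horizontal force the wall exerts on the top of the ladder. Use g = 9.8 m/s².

Taking torques about the foot of the ladder:
Ladder weight 34×9.8 = 333.2 N acts at 3.7 m along the ladder; its horizontal arm is 3.7·cos61° = 1.794 m → τ = 597.8 N·m clockwise.
Firefighter: 93×9.8 = 911.4 N at 5.1 m → arm 2.473 m → τ = 2254 N·m clockwise.
Wall normal N acts horizontally at the top; its moment arm is the height L sinθ = 7.4·sin61° = 6.472 m, counterclockwise.
Balancing moments: N × 6.472 = 2852, giving N = 441 N.

N_wall ≈ 441 N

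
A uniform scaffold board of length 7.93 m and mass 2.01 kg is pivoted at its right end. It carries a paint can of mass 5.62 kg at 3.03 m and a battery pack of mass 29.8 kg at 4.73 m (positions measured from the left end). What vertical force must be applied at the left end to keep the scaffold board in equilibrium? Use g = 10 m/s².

F ≈ 165 N

Take moments about the right end.
Beam weight: 2.01 × 10 = 20.1 N down at 3.965 m → arm 3.965 m, τ = 20.1 × 3.965 = 79.7 N·m counterclockwise.
Paint can: 5.62 × 10 = 56.2 N down at 3.03 m → arm 4.9 m, τ = 56.2 × 4.9 = 275.4 N·m counterclockwise.
Battery pack: 29.8 × 10 = 298 N down at 4.73 m → arm 3.2 m, τ = 298 × 3.2 = 953.6 N·m counterclockwise.
Net moment of the loads = 1309 N·m counterclockwise.
The upward force F acts at the left end, arm 7.93 m, giving F × 7.93 clockwise.
Balancing moments: F × 7.93 = 1309, giving F = 1309 / 7.93 = 165 N.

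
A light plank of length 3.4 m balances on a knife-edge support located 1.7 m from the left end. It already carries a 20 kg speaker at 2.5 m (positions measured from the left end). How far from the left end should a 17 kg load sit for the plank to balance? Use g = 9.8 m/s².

Sum moments about the knife-edge support (at 1.7 m from the left end) (the support reaction has zero arm there).
Speaker: 20 × 9.8 = 196 N down at 2.5 m → arm 0.8 m, τ = 196 × 0.8 = 156.8 N·m clockwise.
Net moment of existing loads = 156.8 N·m clockwise.
The load weighs 17 × 9.8 = 166.6 N and must supply an equal counterclockwise moment, so its lever arm about the knife-edge support is 156.8 / 166.6 = 0.941 m.
That puts it at 1.7 − 0.941 = 0.759 m from the left end.

x ≈ 0.759 m from the left end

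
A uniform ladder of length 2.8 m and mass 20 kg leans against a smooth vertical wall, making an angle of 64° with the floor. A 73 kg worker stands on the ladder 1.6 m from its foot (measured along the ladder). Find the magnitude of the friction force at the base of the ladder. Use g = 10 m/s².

f ≈ 252 N

Taking torques about the foot of the ladder:
Ladder weight 20×10 = 200 N acts at 1.4 m along the ladder; its horizontal arm is 1.4·cos64° = 0.6137 m → τ = 122.7 N·m clockwise.
Worker: 73×10 = 730 N at 1.6 m → arm 0.7014 m → τ = 512 N·m clockwise.
Wall normal N acts horizontally at the top; its moment arm is the height L sinθ = 2.8·sin64° = 2.517 m, counterclockwise.
Στ = 0 ⇒ N × 2.517 = 634.7 ⇒ N = 252 N.
ΣFx = 0: friction at the foot balances the wall's push, so f = N_wall = 252 N.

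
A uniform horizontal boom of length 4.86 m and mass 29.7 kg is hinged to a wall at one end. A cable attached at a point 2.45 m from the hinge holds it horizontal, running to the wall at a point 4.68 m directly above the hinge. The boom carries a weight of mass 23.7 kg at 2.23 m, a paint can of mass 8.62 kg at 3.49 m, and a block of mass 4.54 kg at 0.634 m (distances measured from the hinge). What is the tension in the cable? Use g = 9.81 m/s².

About the hinge:
Beam weight: 29.7 × 9.81 = 291.4 N down at 2.43 m → arm 2.43 m, τ = 291.4 × 2.43 = 708.1 N·m clockwise.
Weight: 23.7 × 9.81 = 232.5 N down at 2.23 m → arm 2.23 m, τ = 232.5 × 2.23 = 518.5 N·m clockwise.
Paint can: 8.62 × 9.81 = 84.56 N down at 3.49 m → arm 3.49 m, τ = 84.56 × 3.49 = 295.1 N·m clockwise.
Block: 4.54 × 9.81 = 44.54 N down at 0.634 m → arm 0.634 m, τ = 44.54 × 0.634 = 28.24 N·m clockwise.
Total clockwise load moment = 1550 N·m.
The cable tension T acts at 2.45 m; only its component perpendicular to the boom, T sinθ, produces torque. sinθ = h/√(h²+d²) = 4.68/√(4.68²+2.45²) = 0.8859.
Balancing moments: T × 2.45 × 0.8859 = 1550, giving T = 1550 / 2.17 = 714 N.

T ≈ 714 N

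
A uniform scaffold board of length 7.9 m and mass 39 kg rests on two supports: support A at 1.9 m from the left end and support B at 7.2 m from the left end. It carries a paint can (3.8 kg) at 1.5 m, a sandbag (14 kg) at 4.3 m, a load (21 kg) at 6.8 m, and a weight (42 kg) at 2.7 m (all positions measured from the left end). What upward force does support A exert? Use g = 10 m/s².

Sum moments about support B (its reaction then has zero moment arm).
Beam weight: 39 × 10 = 390 N down at 3.95 m → arm 3.25 m, τ = 390 × 3.25 = 1268 N·m counterclockwise.
Paint can: 3.8 × 10 = 38 N down at 1.5 m → arm 5.7 m, τ = 38 × 5.7 = 216.6 N·m counterclockwise.
Sandbag: 14 × 10 = 140 N down at 4.3 m → arm 2.9 m, τ = 140 × 2.9 = 406 N·m counterclockwise.
Load: 21 × 10 = 210 N down at 6.8 m → arm 0.4 m, τ = 210 × 0.4 = 84 N·m counterclockwise.
Weight: 42 × 10 = 420 N down at 2.7 m → arm 4.5 m, τ = 420 × 4.5 = 1890 N·m counterclockwise.
Net load moment about support B = 3865 N·m counterclockwise.
Reaction R at support A is upward at 1.9 m, arm 5.3 m → moment R × 5.3 clockwise.
Balancing moments: R × 5.3 = 3865, giving R = 729 N.

R_A ≈ 729 N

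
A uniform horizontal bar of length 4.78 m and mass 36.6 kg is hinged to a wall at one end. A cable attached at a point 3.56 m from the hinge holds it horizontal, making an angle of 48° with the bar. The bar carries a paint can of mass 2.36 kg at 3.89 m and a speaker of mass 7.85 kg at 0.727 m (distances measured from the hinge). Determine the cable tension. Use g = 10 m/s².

Taking torques about the hinge:
Beam weight: 36.6 × 10 = 366 N down at 2.39 m → arm 2.39 m, τ = 366 × 2.39 = 874.7 N·m clockwise.
Paint can: 2.36 × 10 = 23.6 N down at 3.89 m → arm 3.89 m, τ = 23.6 × 3.89 = 91.8 N·m clockwise.
Speaker: 7.85 × 10 = 78.5 N down at 0.727 m → arm 0.727 m, τ = 78.5 × 0.727 = 57.07 N·m clockwise.
Total clockwise load moment = 1024 N·m.
The cable tension T acts at 3.56 m; only its component perpendicular to the bar, T sinθ, produces torque. sin 48° = 0.7431.
For rotational equilibrium, T × 3.56 × 0.7431 = 1024, so T = 1024 / 2.645 = 387 N.

T ≈ 387 N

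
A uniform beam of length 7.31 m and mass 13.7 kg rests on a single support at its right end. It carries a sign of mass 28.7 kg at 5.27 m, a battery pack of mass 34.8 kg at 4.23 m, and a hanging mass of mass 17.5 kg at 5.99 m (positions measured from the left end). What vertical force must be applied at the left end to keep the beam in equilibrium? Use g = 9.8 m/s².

Sum moments about the right end (the unknown pivot reaction has zero arm there).
Beam weight: 13.7 × 9.8 = 134.3 N down at 3.655 m → arm 3.655 m, τ = 134.3 × 3.655 = 490.9 N·m counterclockwise.
Sign: 28.7 × 9.8 = 281.3 N down at 5.27 m → arm 2.04 m, τ = 281.3 × 2.04 = 573.9 N·m counterclockwise.
Battery pack: 34.8 × 9.8 = 341 N down at 4.23 m → arm 3.08 m, τ = 341 × 3.08 = 1050 N·m counterclockwise.
Hanging mass: 17.5 × 9.8 = 171.5 N down at 5.99 m → arm 1.32 m, τ = 171.5 × 1.32 = 226.4 N·m counterclockwise.
Net moment of the loads = 2341 N·m counterclockwise.
The upward force F acts at the left end, arm 7.31 m, giving F × 7.31 clockwise.
Balancing moments: F × 7.31 = 2341, giving F = 2341 / 7.31 = 320 N.

F ≈ 320 N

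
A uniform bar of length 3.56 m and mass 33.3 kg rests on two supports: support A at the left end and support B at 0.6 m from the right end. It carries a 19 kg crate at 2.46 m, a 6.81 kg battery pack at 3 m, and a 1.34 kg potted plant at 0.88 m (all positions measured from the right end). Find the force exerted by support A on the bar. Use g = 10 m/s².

R_A ≈ 309 N

Choose support B as the axis so its reaction then has zero moment arm.
Beam weight: 33.3 × 10 = 333 N down at 1.78 m → arm 1.18 m, τ = 333 × 1.18 = 392.9 N·m counterclockwise.
Crate: 19 × 10 = 190 N down at 2.46 m → arm 1.86 m, τ = 190 × 1.86 = 353.4 N·m counterclockwise.
Battery pack: 6.81 × 10 = 68.1 N down at 3 m → arm 2.4 m, τ = 68.1 × 2.4 = 163.4 N·m counterclockwise.
Potted plant: 1.34 × 10 = 13.4 N down at 0.88 m → arm 0.28 m, τ = 13.4 × 0.28 = 3.752 N·m counterclockwise.
Net load moment about support B = 913.5 N·m counterclockwise.
Reaction R at support A is upward at 3.56 m, arm 2.96 m → moment R × 2.96 clockwise.
Setting net torque to zero: R × 2.96 = 913.5 → R = 309 N.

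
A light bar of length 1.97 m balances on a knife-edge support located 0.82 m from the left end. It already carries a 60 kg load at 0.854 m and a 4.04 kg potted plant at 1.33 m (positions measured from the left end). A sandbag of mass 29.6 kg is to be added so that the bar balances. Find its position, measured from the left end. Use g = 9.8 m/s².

About the knife-edge support (at 0.82 m from the left end):
Load: 60 × 9.8 = 588 N down at 0.854 m → arm 0.034 m, τ = 588 × 0.034 = 19.99 N·m clockwise.
Potted plant: 4.04 × 9.8 = 39.59 N down at 1.33 m → arm 0.51 m, τ = 39.59 × 0.51 = 20.19 N·m clockwise.
Net moment of existing loads = 40.18 N·m clockwise.
The sandbag weighs 29.6 × 9.8 = 290.1 N and must supply an equal counterclockwise moment, so its lever arm about the knife-edge support is 40.18 / 290.1 = 0.139 m.
That puts it at 0.82 − 0.139 = 0.681 m from the left end.

x ≈ 0.681 m from the left end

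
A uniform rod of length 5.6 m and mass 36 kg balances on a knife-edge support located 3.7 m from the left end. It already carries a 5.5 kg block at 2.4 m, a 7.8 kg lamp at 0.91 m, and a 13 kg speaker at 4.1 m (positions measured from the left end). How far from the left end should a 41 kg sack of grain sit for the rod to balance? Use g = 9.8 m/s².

x ≈ 5.07 m from the left end

Take moments about the knife-edge support (at 3.7 m from the left end).
Beam weight: 36 × 9.8 = 352.8 N down at 2.8 m → arm 0.9 m, τ = 352.8 × 0.9 = 317.5 N·m counterclockwise.
Block: 5.5 × 9.8 = 53.9 N down at 2.4 m → arm 1.3 m, τ = 53.9 × 1.3 = 70.07 N·m counterclockwise.
Lamp: 7.8 × 9.8 = 76.44 N down at 0.91 m → arm 2.79 m, τ = 76.44 × 2.79 = 213.3 N·m counterclockwise.
Speaker: 13 × 9.8 = 127.4 N down at 4.1 m → arm 0.4 m, τ = 127.4 × 0.4 = 50.96 N·m clockwise.
Net moment of existing loads = 549.9 N·m counterclockwise.
The sack of grain weighs 41 × 9.8 = 401.8 N and must supply an equal clockwise moment, so its lever arm about the knife-edge support is 549.9 / 401.8 = 1.37 m.
That puts it at 3.7 + 1.37 = 5.07 m from the left end.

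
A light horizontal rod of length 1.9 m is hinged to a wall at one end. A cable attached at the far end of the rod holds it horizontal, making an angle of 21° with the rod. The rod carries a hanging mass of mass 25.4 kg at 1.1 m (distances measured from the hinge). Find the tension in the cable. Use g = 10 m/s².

T ≈ 410 N

Choose the hinge as the axis so the unknown hinge reaction has zero arm there.
Hanging mass: 25.4 × 10 = 254 N down at 1.1 m → arm 1.1 m, τ = 254 × 1.1 = 279.4 N·m clockwise.
Total clockwise load moment = 279.4 N·m.
The cable tension T acts at 1.9 m; only its component perpendicular to the rod, T sinθ, produces torque. sin 21° = 0.3584.
Balancing moments: T × 1.9 × 0.3584 = 279.4, giving T = 279.4 / 0.681 = 410 N.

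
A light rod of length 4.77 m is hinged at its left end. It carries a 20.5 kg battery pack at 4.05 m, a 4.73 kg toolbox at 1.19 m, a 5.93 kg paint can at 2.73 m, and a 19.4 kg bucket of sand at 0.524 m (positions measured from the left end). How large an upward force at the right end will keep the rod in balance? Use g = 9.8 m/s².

Choose the left end as the axis so the unknown pivot reaction has zero arm there.
Battery pack: 20.5 × 9.8 = 200.9 N down at 4.05 m → arm 4.05 m, τ = 200.9 × 4.05 = 813.6 N·m clockwise.
Toolbox: 4.73 × 9.8 = 46.35 N down at 1.19 m → arm 1.19 m, τ = 46.35 × 1.19 = 55.16 N·m clockwise.
Paint can: 5.93 × 9.8 = 58.11 N down at 2.73 m → arm 2.73 m, τ = 58.11 × 2.73 = 158.6 N·m clockwise.
Bucket of sand: 19.4 × 9.8 = 190.1 N down at 0.524 m → arm 0.524 m, τ = 190.1 × 0.524 = 99.61 N·m clockwise.
Net moment of the loads = 1127 N·m clockwise.
The upward force F acts at the right end, arm 4.77 m, giving F × 4.77 counterclockwise.
Balancing moments: F × 4.77 = 1127, giving F = 1127 / 4.77 = 236 N.

F ≈ 236 N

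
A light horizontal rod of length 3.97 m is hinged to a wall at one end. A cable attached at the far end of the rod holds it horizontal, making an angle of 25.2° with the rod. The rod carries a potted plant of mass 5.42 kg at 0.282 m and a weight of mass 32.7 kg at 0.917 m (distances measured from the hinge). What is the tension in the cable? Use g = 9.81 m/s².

About the hinge:
Potted plant: 5.42 × 9.81 = 53.17 N down at 0.282 m → arm 0.282 m, τ = 53.17 × 0.282 = 14.99 N·m clockwise.
Weight: 32.7 × 9.81 = 320.8 N down at 0.917 m → arm 0.917 m, τ = 320.8 × 0.917 = 294.2 N·m clockwise.
Total clockwise load moment = 309.2 N·m.
The cable tension T acts at 3.97 m; only its component perpendicular to the rod, T sinθ, produces torque. sin 25.2° = 0.4258.
For rotational equilibrium, T × 3.97 × 0.4258 = 309.2, so T = 309.2 / 1.69 = 183 N.

T ≈ 183 N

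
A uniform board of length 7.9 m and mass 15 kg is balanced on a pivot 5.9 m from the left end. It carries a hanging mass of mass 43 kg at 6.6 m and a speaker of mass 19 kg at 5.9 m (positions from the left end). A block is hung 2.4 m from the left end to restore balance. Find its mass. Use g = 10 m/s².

Taking torques about the pivot (at 5.9 m from the left end):
Beam weight: 15 × 10 = 150 N down at 3.95 m → arm 1.95 m, τ = 150 × 1.95 = 292.5 N·m counterclockwise.
Hanging mass: 43 × 10 = 430 N down at 6.6 m → arm 0.7 m, τ = 430 × 0.7 = 301 N·m clockwise.
Speaker: acts at the pivot, moment arm 0 → no torque.
Net moment of known loads = 8.5 N·m clockwise.
An unknown mass m at 2.4 m has arm 3.5 m; its moment is m·g·3.5 counterclockwise.
Setting net torque to zero: m × 10 × 3.5 = 8.5 → m = 8.5 / (10 × 3.5) = 0.243 kg.

m ≈ 0.243 kg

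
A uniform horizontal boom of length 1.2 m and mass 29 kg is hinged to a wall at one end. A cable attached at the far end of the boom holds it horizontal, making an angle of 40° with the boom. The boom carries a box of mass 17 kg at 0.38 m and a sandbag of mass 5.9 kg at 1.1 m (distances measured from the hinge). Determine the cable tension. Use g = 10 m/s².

T ≈ 393 N

Choose the hinge as the axis so the unknown hinge reaction has zero arm there.
Beam weight: 29 × 10 = 290 N down at 0.6 m → arm 0.6 m, τ = 290 × 0.6 = 174 N·m clockwise.
Box: 17 × 10 = 170 N down at 0.38 m → arm 0.38 m, τ = 170 × 0.38 = 64.6 N·m clockwise.
Sandbag: 5.9 × 10 = 59 N down at 1.1 m → arm 1.1 m, τ = 59 × 1.1 = 64.9 N·m clockwise.
Total clockwise load moment = 303.5 N·m.
The cable tension T acts at 1.2 m; only its component perpendicular to the boom, T sinθ, produces torque. sin 40° = 0.6428.
Balancing moments: T × 1.2 × 0.6428 = 303.5, giving T = 303.5 / 0.7714 = 393 N.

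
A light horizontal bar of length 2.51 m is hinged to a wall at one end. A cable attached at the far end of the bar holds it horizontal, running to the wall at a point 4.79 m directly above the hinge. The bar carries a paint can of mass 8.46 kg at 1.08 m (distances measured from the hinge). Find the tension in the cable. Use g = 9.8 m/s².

T ≈ 40.3 N

Choose the hinge as the axis so the unknown hinge reaction has zero arm there.
Paint can: 8.46 × 9.8 = 82.91 N down at 1.08 m → arm 1.08 m, τ = 82.91 × 1.08 = 89.54 N·m clockwise.
Total clockwise load moment = 89.54 N·m.
The cable tension T acts at 2.51 m; only its component perpendicular to the bar, T sinθ, produces torque. sinθ = h/√(h²+d²) = 4.79/√(4.79²+2.51²) = 0.8858.
For rotational equilibrium, T × 2.51 × 0.8858 = 89.54, so T = 89.54 / 2.223 = 40.3 N.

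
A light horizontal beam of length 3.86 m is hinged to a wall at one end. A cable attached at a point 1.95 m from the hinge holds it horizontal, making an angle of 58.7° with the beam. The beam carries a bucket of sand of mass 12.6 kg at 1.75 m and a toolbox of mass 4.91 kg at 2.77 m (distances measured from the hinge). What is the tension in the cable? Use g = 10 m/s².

T ≈ 214 N

Sum moments about the hinge (the unknown hinge reaction has zero arm there).
Bucket of sand: 12.6 × 10 = 126 N down at 1.75 m → arm 1.75 m, τ = 126 × 1.75 = 220.5 N·m clockwise.
Toolbox: 4.91 × 10 = 49.1 N down at 2.77 m → arm 2.77 m, τ = 49.1 × 2.77 = 136 N·m clockwise.
Total clockwise load moment = 356.5 N·m.
The cable tension T acts at 1.95 m; only its component perpendicular to the beam, T sinθ, produces torque. sin 58.7° = 0.8545.
Setting net torque to zero: T × 1.95 × 0.8545 = 356.5 → T = 356.5 / 1.666 = 214 N.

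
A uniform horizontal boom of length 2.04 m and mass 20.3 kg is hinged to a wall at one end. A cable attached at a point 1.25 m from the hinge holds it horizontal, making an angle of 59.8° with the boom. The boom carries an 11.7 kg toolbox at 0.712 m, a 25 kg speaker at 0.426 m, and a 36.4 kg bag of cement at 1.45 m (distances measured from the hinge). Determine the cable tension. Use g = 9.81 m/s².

Take moments about the hinge.
Beam weight: 20.3 × 9.81 = 199.1 N down at 1.02 m → arm 1.02 m, τ = 199.1 × 1.02 = 203.1 N·m clockwise.
Toolbox: 11.7 × 9.81 = 114.8 N down at 0.712 m → arm 0.712 m, τ = 114.8 × 0.712 = 81.74 N·m clockwise.
Speaker: 25 × 9.81 = 245.2 N down at 0.426 m → arm 0.426 m, τ = 245.2 × 0.426 = 104.5 N·m clockwise.
Bag of cement: 36.4 × 9.81 = 357.1 N down at 1.45 m → arm 1.45 m, τ = 357.1 × 1.45 = 517.8 N·m clockwise.
Total clockwise load moment = 907.1 N·m.
The cable tension T acts at 1.25 m; only its component perpendicular to the boom, T sinθ, produces torque. sin 59.8° = 0.8643.
Στ = 0 ⇒ T × 1.25 × 0.8643 = 907.1 ⇒ T = 907.1 / 1.08 = 840 N.

T ≈ 840 N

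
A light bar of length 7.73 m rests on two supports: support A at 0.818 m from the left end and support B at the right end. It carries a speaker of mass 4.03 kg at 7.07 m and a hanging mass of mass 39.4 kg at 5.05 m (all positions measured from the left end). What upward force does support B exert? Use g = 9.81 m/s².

R_B ≈ 272 N

Take moments about support A.
Speaker: 4.03 × 9.81 = 39.53 N down at 7.07 m → arm 6.252 m, τ = 39.53 × 6.252 = 247.1 N·m clockwise.
Hanging mass: 39.4 × 9.81 = 386.5 N down at 5.05 m → arm 4.232 m, τ = 386.5 × 4.232 = 1636 N·m clockwise.
Net load moment about support A = 1883 N·m clockwise.
Reaction R at support B is upward at 7.73 m, arm 6.912 m → moment R × 6.912 counterclockwise.
Στ = 0 ⇒ R × 6.912 = 1883 ⇒ R = 272 N.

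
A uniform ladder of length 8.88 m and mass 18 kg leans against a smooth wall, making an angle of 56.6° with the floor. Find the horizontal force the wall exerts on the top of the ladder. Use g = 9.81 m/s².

N_wall ≈ 58.2 N

Taking torques about the foot of the ladder:
Ladder weight 18×9.81 = 176.6 N acts at 4.44 m along the ladder; its horizontal arm is 4.44·cos56.6° = 2.444 m → τ = 431.6 N·m clockwise.
Wall normal N acts horizontally at the top; its moment arm is the height L sinθ = 8.88·sin56.6° = 7.413 m, counterclockwise.
Balancing moments: N × 7.413 = 431.6, giving N = 58.2 N.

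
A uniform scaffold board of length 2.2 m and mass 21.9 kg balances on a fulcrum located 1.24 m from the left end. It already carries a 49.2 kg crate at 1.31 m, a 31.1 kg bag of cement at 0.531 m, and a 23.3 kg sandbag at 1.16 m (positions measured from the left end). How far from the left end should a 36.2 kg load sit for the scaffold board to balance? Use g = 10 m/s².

x ≈ 1.89 m from the left end

Choose the fulcrum (at 1.24 m from the left end) as the axis so the support reaction has zero arm there.
Beam weight: 21.9 × 10 = 219 N down at 1.1 m → arm 0.14 m, τ = 219 × 0.14 = 30.66 N·m counterclockwise.
Crate: 49.2 × 10 = 492 N down at 1.31 m → arm 0.07 m, τ = 492 × 0.07 = 34.44 N·m clockwise.
Bag of cement: 31.1 × 10 = 311 N down at 0.531 m → arm 0.709 m, τ = 311 × 0.709 = 220.5 N·m counterclockwise.
Sandbag: 23.3 × 10 = 233 N down at 1.16 m → arm 0.08 m, τ = 233 × 0.08 = 18.64 N·m counterclockwise.
Net moment of existing loads = 235.4 N·m counterclockwise.
The load weighs 36.2 × 10 = 362 N and must supply an equal clockwise moment, so its lever arm about the fulcrum is 235.4 / 362 = 0.65 m.
That puts it at 1.24 + 0.65 = 1.89 m from the left end.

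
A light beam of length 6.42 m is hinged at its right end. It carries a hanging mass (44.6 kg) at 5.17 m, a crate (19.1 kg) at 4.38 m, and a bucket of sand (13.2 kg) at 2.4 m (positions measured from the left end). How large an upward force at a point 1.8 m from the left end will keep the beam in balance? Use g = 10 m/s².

Taking torques about the right end:
Hanging mass: 44.6 × 10 = 446 N down at 5.17 m → arm 1.25 m, τ = 446 × 1.25 = 557.5 N·m counterclockwise.
Crate: 19.1 × 10 = 191 N down at 4.38 m → arm 2.04 m, τ = 191 × 2.04 = 389.6 N·m counterclockwise.
Bucket of sand: 13.2 × 10 = 132 N down at 2.4 m → arm 4.02 m, τ = 132 × 4.02 = 530.6 N·m counterclockwise.
Net moment of the loads = 1478 N·m counterclockwise.
The upward force F acts at a point 1.8 m from the left end, arm 4.62 m, giving F × 4.62 clockwise.
Setting net torque to zero: F × 4.62 = 1478 → F = 1478 / 4.62 = 320 N.

F ≈ 320 N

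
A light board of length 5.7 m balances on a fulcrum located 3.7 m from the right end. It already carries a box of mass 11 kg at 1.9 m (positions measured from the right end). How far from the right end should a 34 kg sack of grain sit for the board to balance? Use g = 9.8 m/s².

Sum moments about the fulcrum (at 3.7 m from the right end) (the support reaction has zero arm there).
Box: 11 × 9.8 = 107.8 N down at 1.9 m → arm 1.8 m, τ = 107.8 × 1.8 = 194 N·m clockwise.
Net moment of existing loads = 194 N·m clockwise.
The sack of grain weighs 34 × 9.8 = 333.2 N and must supply an equal counterclockwise moment, so its lever arm about the fulcrum is 194 / 333.2 = 0.582 m.
That puts it at 3.7 + 0.582 = 4.28 m from the right end.

x ≈ 4.28 m from the right end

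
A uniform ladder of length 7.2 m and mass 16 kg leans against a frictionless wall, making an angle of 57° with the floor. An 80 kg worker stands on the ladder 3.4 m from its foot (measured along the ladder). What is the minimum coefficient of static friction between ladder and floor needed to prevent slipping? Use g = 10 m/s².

About the foot of the ladder:
Ladder weight 16×10 = 160 N acts at 3.6 m along the ladder; its horizontal arm is 3.6·cos57° = 1.961 m → τ = 313.8 N·m clockwise.
Worker: 80×10 = 800 N at 3.4 m → arm 1.852 m → τ = 1482 N·m clockwise.
Wall normal N acts horizontally at the top; its moment arm is the height L sinθ = 7.2·sin57° = 6.038 m, counterclockwise.
Στ = 0 ⇒ N × 6.038 = 1796 ⇒ N = 297.4 N.
ΣFx = 0 ⇒ f = N_wall = 297.4 N. ΣFy = 0 ⇒ N_floor = 960 N.
μ_min = f / N_floor = 297.4 / 960 = 0.31.

μ_min ≈ 0.31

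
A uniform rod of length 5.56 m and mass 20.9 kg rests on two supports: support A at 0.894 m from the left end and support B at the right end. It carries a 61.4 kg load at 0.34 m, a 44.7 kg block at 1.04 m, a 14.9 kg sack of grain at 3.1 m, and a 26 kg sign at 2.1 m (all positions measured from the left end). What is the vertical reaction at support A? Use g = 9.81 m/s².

Taking torques about support B:
Beam weight: 20.9 × 9.81 = 205 N down at 2.78 m → arm 2.78 m, τ = 205 × 2.78 = 569.9 N·m counterclockwise.
Load: 61.4 × 9.81 = 602.3 N down at 0.34 m → arm 5.22 m, τ = 602.3 × 5.22 = 3144 N·m counterclockwise.
Block: 44.7 × 9.81 = 438.5 N down at 1.04 m → arm 4.52 m, τ = 438.5 × 4.52 = 1982 N·m counterclockwise.
Sack of grain: 14.9 × 9.81 = 146.2 N down at 3.1 m → arm 2.46 m, τ = 146.2 × 2.46 = 359.7 N·m counterclockwise.
Sign: 26 × 9.81 = 255.1 N down at 2.1 m → arm 3.46 m, τ = 255.1 × 3.46 = 882.6 N·m counterclockwise.
Net load moment about support B = 6938 N·m counterclockwise.
Reaction R at support A is upward at 0.894 m, arm 4.666 m → moment R × 4.666 clockwise.
For rotational equilibrium, R × 4.666 = 6938, so R = 1490 N.

R_A ≈ 1490 N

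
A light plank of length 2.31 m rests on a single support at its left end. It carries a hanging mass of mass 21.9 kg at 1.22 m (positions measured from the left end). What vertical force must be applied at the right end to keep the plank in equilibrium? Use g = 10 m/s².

Sum moments about the left end (the unknown pivot reaction has zero arm there).
Hanging mass: 21.9 × 10 = 219 N down at 1.22 m → arm 1.22 m, τ = 219 × 1.22 = 267.2 N·m clockwise.
Net moment of the loads = 267.2 N·m clockwise.
The upward force F acts at the right end, arm 2.31 m, giving F × 2.31 counterclockwise.
Στ = 0 ⇒ F × 2.31 = 267.2 ⇒ F = 267.2 / 2.31 = 116 N.

F ≈ 116 N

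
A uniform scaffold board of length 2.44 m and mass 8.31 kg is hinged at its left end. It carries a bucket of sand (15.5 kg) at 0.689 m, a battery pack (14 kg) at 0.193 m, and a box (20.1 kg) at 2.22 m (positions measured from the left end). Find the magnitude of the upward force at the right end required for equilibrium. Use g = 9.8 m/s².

Sum moments about the left end (the unknown pivot reaction has zero arm there).
Beam weight: 8.31 × 9.8 = 81.44 N down at 1.22 m → arm 1.22 m, τ = 81.44 × 1.22 = 99.36 N·m clockwise.
Bucket of sand: 15.5 × 9.8 = 151.9 N down at 0.689 m → arm 0.689 m, τ = 151.9 × 0.689 = 104.7 N·m clockwise.
Battery pack: 14 × 9.8 = 137.2 N down at 0.193 m → arm 0.193 m, τ = 137.2 × 0.193 = 26.48 N·m clockwise.
Box: 20.1 × 9.8 = 197 N down at 2.22 m → arm 2.22 m, τ = 197 × 2.22 = 437.3 N·m clockwise.
Net moment of the loads = 667.8 N·m clockwise.
The upward force F acts at the right end, arm 2.44 m, giving F × 2.44 counterclockwise.
Setting net torque to zero: F × 2.44 = 667.8 → F = 667.8 / 2.44 = 274 N.

F ≈ 274 N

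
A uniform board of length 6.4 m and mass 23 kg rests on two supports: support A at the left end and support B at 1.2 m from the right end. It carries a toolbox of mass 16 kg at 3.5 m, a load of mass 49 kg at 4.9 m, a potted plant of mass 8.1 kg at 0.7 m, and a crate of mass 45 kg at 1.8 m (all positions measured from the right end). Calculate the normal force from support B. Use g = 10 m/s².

Take moments about support A.
Beam weight: 23 × 10 = 230 N down at 3.2 m → arm 3.2 m, τ = 230 × 3.2 = 736 N·m clockwise.
Toolbox: 16 × 10 = 160 N down at 3.5 m → arm 2.9 m, τ = 160 × 2.9 = 464 N·m clockwise.
Load: 49 × 10 = 490 N down at 4.9 m → arm 1.5 m, τ = 490 × 1.5 = 735 N·m clockwise.
Potted plant: 8.1 × 10 = 81 N down at 0.7 m → arm 5.7 m, τ = 81 × 5.7 = 461.7 N·m clockwise.
Crate: 45 × 10 = 450 N down at 1.8 m → arm 4.6 m, τ = 450 × 4.6 = 2070 N·m clockwise.
Net load moment about support A = 4467 N·m clockwise.
Reaction R at support B is upward at 1.2 m, arm 5.2 m → moment R × 5.2 counterclockwise.
Balancing moments: R × 5.2 = 4467, giving R = 859 N.

R_B ≈ 859 N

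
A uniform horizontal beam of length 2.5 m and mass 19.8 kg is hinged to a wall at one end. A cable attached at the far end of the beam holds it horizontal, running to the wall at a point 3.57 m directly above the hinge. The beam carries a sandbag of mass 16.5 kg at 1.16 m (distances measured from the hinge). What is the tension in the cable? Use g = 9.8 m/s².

Choose the hinge as the axis so the unknown hinge reaction has zero arm there.
Beam weight: 19.8 × 9.8 = 194 N down at 1.25 m → arm 1.25 m, τ = 194 × 1.25 = 242.5 N·m clockwise.
Sandbag: 16.5 × 9.8 = 161.7 N down at 1.16 m → arm 1.16 m, τ = 161.7 × 1.16 = 187.6 N·m clockwise.
Total clockwise load moment = 430.1 N·m.
The cable tension T acts at 2.5 m; only its component perpendicular to the beam, T sinθ, produces torque. sinθ = h/√(h²+d²) = 3.57/√(3.57²+2.5²) = 0.8191.
Balancing moments: T × 2.5 × 0.8191 = 430.1, giving T = 430.1 / 2.048 = 210 N.

T ≈ 210 N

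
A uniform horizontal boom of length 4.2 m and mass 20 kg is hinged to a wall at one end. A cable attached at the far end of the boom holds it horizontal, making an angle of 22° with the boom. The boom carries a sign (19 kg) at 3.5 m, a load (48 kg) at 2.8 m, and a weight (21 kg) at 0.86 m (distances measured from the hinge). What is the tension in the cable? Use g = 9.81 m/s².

T ≈ 1630 N

About the hinge:
Beam weight: 20 × 9.81 = 196.2 N down at 2.1 m → arm 2.1 m, τ = 196.2 × 2.1 = 412 N·m clockwise.
Sign: 19 × 9.81 = 186.4 N down at 3.5 m → arm 3.5 m, τ = 186.4 × 3.5 = 652.4 N·m clockwise.
Load: 48 × 9.81 = 470.9 N down at 2.8 m → arm 2.8 m, τ = 470.9 × 2.8 = 1319 N·m clockwise.
Weight: 21 × 9.81 = 206 N down at 0.86 m → arm 0.86 m, τ = 206 × 0.86 = 177.2 N·m clockwise.
Total clockwise load moment = 2561 N·m.
The cable tension T acts at 4.2 m; only its component perpendicular to the boom, T sinθ, produces torque. sin 22° = 0.3746.
Balancing moments: T × 4.2 × 0.3746 = 2561, giving T = 2561 / 1.573 = 1630 N.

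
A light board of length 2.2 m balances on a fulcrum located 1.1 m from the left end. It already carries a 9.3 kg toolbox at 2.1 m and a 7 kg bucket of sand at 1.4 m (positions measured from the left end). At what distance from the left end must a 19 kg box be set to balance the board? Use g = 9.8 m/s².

Sum moments about the fulcrum (at 1.1 m from the left end) (the support reaction has zero arm there).
Toolbox: 9.3 × 9.8 = 91.14 N down at 2.1 m → arm 1 m, τ = 91.14 × 1 = 91.14 N·m clockwise.
Bucket of sand: 7 × 9.8 = 68.6 N down at 1.4 m → arm 0.3 m, τ = 68.6 × 0.3 = 20.58 N·m clockwise.
Net moment of existing loads = 111.7 N·m clockwise.
The box weighs 19 × 9.8 = 186.2 N and must supply an equal counterclockwise moment, so its lever arm about the fulcrum is 111.7 / 186.2 = 0.6 m.
That puts it at 1.1 − 0.6 = 0.5 m from the left end.

x ≈ 0.5 m from the left end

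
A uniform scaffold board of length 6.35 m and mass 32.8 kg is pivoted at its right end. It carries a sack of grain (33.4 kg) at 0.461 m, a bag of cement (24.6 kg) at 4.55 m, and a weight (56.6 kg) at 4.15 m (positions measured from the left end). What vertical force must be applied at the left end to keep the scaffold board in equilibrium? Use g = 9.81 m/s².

Taking torques about the right end:
Beam weight: 32.8 × 9.81 = 321.8 N down at 3.175 m → arm 3.175 m, τ = 321.8 × 3.175 = 1022 N·m counterclockwise.
Sack of grain: 33.4 × 9.81 = 327.7 N down at 0.461 m → arm 5.889 m, τ = 327.7 × 5.889 = 1930 N·m counterclockwise.
Bag of cement: 24.6 × 9.81 = 241.3 N down at 4.55 m → arm 1.8 m, τ = 241.3 × 1.8 = 434.3 N·m counterclockwise.
Weight: 56.6 × 9.81 = 555.2 N down at 4.15 m → arm 2.2 m, τ = 555.2 × 2.2 = 1221 N·m counterclockwise.
Net moment of the loads = 4607 N·m counterclockwise.
The upward force F acts at the left end, arm 6.35 m, giving F × 6.35 clockwise.
Balancing moments: F × 6.35 = 4607, giving F = 4607 / 6.35 = 726 N.

F ≈ 726 N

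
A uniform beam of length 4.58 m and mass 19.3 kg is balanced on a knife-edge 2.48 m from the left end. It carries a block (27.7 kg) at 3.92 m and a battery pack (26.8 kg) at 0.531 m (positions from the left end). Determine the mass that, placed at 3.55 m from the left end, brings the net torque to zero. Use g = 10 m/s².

m ≈ 15 kg

About the knife-edge (at 2.48 m from the left end):
Beam weight: 19.3 × 10 = 193 N down at 2.29 m → arm 0.19 m, τ = 193 × 0.19 = 36.67 N·m counterclockwise.
Block: 27.7 × 10 = 277 N down at 3.92 m → arm 1.44 m, τ = 277 × 1.44 = 398.9 N·m clockwise.
Battery pack: 26.8 × 10 = 268 N down at 0.531 m → arm 1.949 m, τ = 268 × 1.949 = 522.3 N·m counterclockwise.
Net moment of known loads = 160.1 N·m counterclockwise.
An unknown mass m at 3.55 m has arm 1.07 m; its moment is m·g·1.07 clockwise.
For rotational equilibrium, m × 10 × 1.07 = 160.1, so m = 160.1 / (10 × 1.07) = 15 kg.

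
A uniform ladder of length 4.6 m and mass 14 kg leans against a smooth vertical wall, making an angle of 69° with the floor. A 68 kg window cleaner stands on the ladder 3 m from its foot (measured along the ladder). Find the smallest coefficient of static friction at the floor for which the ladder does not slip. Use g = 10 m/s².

μ_min ≈ 0.24

Take moments about the foot of the ladder.
Ladder weight 14×10 = 140 N acts at 2.3 m along the ladder; its horizontal arm is 2.3·cos69° = 0.8242 m → τ = 115.4 N·m clockwise.
Window cleaner: 68×10 = 680 N at 3 m → arm 1.075 m → τ = 731 N·m clockwise.
Wall normal N acts horizontally at the top; its moment arm is the height L sinθ = 4.6·sin69° = 4.294 m, counterclockwise.
For rotational equilibrium, N × 4.294 = 846.4, so N = 197.1 N.
ΣFx = 0 ⇒ f = N_wall = 197.1 N. ΣFy = 0 ⇒ N_floor = 820 N.
μ_min = f / N_floor = 197.1 / 820 = 0.24.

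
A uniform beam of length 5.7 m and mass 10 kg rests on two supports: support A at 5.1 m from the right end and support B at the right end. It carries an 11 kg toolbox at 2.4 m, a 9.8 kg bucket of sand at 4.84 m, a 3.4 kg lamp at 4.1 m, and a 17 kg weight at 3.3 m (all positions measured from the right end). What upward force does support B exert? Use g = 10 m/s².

Sum moments about support A (its reaction then has zero moment arm).
Beam weight: 10 × 10 = 100 N down at 2.85 m → arm 2.25 m, τ = 100 × 2.25 = 225 N·m clockwise.
Toolbox: 11 × 10 = 110 N down at 2.4 m → arm 2.7 m, τ = 110 × 2.7 = 297 N·m clockwise.
Bucket of sand: 9.8 × 10 = 98 N down at 4.84 m → arm 0.26 m, τ = 98 × 0.26 = 25.48 N·m clockwise.
Lamp: 3.4 × 10 = 34 N down at 4.1 m → arm 1 m, τ = 34 × 1 = 34 N·m clockwise.
Weight: 17 × 10 = 170 N down at 3.3 m → arm 1.8 m, τ = 170 × 1.8 = 306 N·m clockwise.
Net load moment about support A = 887.5 N·m clockwise.
Reaction R at support B is upward at 0 m, arm 5.1 m → moment R × 5.1 counterclockwise.
Balancing moments: R × 5.1 = 887.5, giving R = 174 N.

R_B ≈ 174 N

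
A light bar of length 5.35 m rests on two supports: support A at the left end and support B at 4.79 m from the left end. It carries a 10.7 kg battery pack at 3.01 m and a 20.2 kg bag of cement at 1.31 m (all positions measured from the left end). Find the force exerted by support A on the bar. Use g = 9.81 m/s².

R_A ≈ 183 N

Sum moments about support B (its reaction then has zero moment arm).
Battery pack: 10.7 × 9.81 = 105 N down at 3.01 m → arm 1.78 m, τ = 105 × 1.78 = 186.9 N·m counterclockwise.
Bag of cement: 20.2 × 9.81 = 198.2 N down at 1.31 m → arm 3.48 m, τ = 198.2 × 3.48 = 689.7 N·m counterclockwise.
Net load moment about support B = 876.6 N·m counterclockwise.
Reaction R at support A is upward at 0 m, arm 4.79 m → moment R × 4.79 clockwise.
Setting net torque to zero: R × 4.79 = 876.6 → R = 183 N.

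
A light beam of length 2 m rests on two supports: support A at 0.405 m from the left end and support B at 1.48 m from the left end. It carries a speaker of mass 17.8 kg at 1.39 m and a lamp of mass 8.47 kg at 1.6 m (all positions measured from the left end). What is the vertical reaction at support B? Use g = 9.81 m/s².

Taking torques about support A:
Speaker: 17.8 × 9.81 = 174.6 N down at 1.39 m → arm 0.985 m, τ = 174.6 × 0.985 = 172 N·m clockwise.
Lamp: 8.47 × 9.81 = 83.09 N down at 1.6 m → arm 1.195 m, τ = 83.09 × 1.195 = 99.29 N·m clockwise.
Net load moment about support A = 271.3 N·m clockwise.
Reaction R at support B is upward at 1.48 m, arm 1.075 m → moment R × 1.075 counterclockwise.
Στ = 0 ⇒ R × 1.075 = 271.3 ⇒ R = 252 N.

R_B ≈ 252 N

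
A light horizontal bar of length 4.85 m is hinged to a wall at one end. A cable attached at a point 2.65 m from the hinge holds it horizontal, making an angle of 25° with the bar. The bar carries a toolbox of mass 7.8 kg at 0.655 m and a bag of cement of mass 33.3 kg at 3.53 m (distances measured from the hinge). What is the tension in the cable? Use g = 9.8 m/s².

Take moments about the hinge.
Toolbox: 7.8 × 9.8 = 76.44 N down at 0.655 m → arm 0.655 m, τ = 76.44 × 0.655 = 50.07 N·m clockwise.
Bag of cement: 33.3 × 9.8 = 326.3 N down at 3.53 m → arm 3.53 m, τ = 326.3 × 3.53 = 1152 N·m clockwise.
Total clockwise load moment = 1202 N·m.
The cable tension T acts at 2.65 m; only its component perpendicular to the bar, T sinθ, produces torque. sin 25° = 0.4226.
Setting net torque to zero: T × 2.65 × 0.4226 = 1202 → T = 1202 / 1.12 = 1070 N.

T ≈ 1070 N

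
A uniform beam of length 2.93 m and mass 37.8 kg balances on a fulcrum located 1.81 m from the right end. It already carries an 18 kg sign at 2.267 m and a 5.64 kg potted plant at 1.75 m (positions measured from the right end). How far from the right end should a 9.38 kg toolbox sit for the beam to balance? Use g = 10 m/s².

About the fulcrum (at 1.81 m from the right end):
Beam weight: 37.8 × 10 = 378 N down at 1.465 m → arm 0.345 m, τ = 378 × 0.345 = 130.4 N·m clockwise.
Sign: 18 × 10 = 180 N down at 2.267 m → arm 0.457 m, τ = 180 × 0.457 = 82.26 N·m counterclockwise.
Potted plant: 5.64 × 10 = 56.4 N down at 1.75 m → arm 0.06 m, τ = 56.4 × 0.06 = 3.384 N·m clockwise.
Net moment of existing loads = 51.52 N·m clockwise.
The toolbox weighs 9.38 × 10 = 93.8 N and must supply an equal counterclockwise moment, so its lever arm about the fulcrum is 51.52 / 93.8 = 0.549 m.
That puts it at 1.81 + 0.549 = 2.36 m from the right end.

x ≈ 2.36 m from the right end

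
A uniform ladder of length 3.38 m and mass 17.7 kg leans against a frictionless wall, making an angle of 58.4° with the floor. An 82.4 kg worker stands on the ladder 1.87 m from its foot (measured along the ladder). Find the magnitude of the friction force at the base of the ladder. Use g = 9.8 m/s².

Take moments about the foot of the ladder.
Ladder weight 17.7×9.8 = 173.5 N acts at 1.69 m along the ladder; its horizontal arm is 1.69·cos58.4° = 0.8855 m → τ = 153.6 N·m clockwise.
Worker: 82.4×9.8 = 807.5 N at 1.87 m → arm 0.9799 m → τ = 791.3 N·m clockwise.
Wall normal N acts horizontally at the top; its moment arm is the height L sinθ = 3.38·sin58.4° = 2.879 m, counterclockwise.
Balancing moments: N × 2.879 = 944.9, giving N = 328 N.
ΣFx = 0: friction at the foot balances the wall's push, so f = N_wall = 328 N.

f ≈ 328 N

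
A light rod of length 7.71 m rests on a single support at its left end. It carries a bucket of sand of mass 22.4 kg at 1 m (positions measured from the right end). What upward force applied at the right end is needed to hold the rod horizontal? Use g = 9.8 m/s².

Sum moments about the left end (the unknown pivot reaction has zero arm there).
Bucket of sand: 22.4 × 9.8 = 219.5 N down at 1 m → arm 6.71 m, τ = 219.5 × 6.71 = 1473 N·m clockwise.
Net moment of the loads = 1473 N·m clockwise.
The upward force F acts at the right end, arm 7.71 m, giving F × 7.71 counterclockwise.
For rotational equilibrium, F × 7.71 = 1473, so F = 1473 / 7.71 = 191 N.

F ≈ 191 N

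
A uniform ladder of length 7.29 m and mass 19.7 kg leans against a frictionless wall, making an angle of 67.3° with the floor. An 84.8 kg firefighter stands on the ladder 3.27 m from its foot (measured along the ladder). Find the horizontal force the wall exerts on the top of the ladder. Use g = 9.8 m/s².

Choose the foot of the ladder as the axis so the floor normal and friction both act there and drop out.
Ladder weight 19.7×9.8 = 193.1 N acts at 3.645 m along the ladder; its horizontal arm is 3.645·cos67.3° = 1.407 m → τ = 271.7 N·m clockwise.
Firefighter: 84.8×9.8 = 831 N at 3.27 m → arm 1.262 m → τ = 1049 N·m clockwise.
Wall normal N acts horizontally at the top; its moment arm is the height L sinθ = 7.29·sin67.3° = 6.725 m, counterclockwise.
For rotational equilibrium, N × 6.725 = 1321, so N = 196 N.

N_wall ≈ 196 N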